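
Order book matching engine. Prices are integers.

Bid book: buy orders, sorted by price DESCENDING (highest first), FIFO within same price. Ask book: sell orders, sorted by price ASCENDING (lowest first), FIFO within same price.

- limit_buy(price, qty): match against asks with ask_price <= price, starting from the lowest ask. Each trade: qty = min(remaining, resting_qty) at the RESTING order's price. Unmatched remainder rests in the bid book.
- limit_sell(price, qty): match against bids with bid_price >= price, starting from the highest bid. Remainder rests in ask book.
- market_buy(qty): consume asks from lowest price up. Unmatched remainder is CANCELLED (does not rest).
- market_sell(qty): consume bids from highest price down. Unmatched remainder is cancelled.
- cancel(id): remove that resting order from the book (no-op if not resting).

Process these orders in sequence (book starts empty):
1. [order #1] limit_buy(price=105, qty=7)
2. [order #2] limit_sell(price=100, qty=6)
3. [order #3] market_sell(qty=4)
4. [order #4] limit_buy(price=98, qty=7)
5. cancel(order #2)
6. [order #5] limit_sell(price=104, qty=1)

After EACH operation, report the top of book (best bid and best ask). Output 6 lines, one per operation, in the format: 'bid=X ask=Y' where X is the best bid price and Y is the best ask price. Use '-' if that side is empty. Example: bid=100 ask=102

After op 1 [order #1] limit_buy(price=105, qty=7): fills=none; bids=[#1:7@105] asks=[-]
After op 2 [order #2] limit_sell(price=100, qty=6): fills=#1x#2:6@105; bids=[#1:1@105] asks=[-]
After op 3 [order #3] market_sell(qty=4): fills=#1x#3:1@105; bids=[-] asks=[-]
After op 4 [order #4] limit_buy(price=98, qty=7): fills=none; bids=[#4:7@98] asks=[-]
After op 5 cancel(order #2): fills=none; bids=[#4:7@98] asks=[-]
After op 6 [order #5] limit_sell(price=104, qty=1): fills=none; bids=[#4:7@98] asks=[#5:1@104]

Answer: bid=105 ask=-
bid=105 ask=-
bid=- ask=-
bid=98 ask=-
bid=98 ask=-
bid=98 ask=104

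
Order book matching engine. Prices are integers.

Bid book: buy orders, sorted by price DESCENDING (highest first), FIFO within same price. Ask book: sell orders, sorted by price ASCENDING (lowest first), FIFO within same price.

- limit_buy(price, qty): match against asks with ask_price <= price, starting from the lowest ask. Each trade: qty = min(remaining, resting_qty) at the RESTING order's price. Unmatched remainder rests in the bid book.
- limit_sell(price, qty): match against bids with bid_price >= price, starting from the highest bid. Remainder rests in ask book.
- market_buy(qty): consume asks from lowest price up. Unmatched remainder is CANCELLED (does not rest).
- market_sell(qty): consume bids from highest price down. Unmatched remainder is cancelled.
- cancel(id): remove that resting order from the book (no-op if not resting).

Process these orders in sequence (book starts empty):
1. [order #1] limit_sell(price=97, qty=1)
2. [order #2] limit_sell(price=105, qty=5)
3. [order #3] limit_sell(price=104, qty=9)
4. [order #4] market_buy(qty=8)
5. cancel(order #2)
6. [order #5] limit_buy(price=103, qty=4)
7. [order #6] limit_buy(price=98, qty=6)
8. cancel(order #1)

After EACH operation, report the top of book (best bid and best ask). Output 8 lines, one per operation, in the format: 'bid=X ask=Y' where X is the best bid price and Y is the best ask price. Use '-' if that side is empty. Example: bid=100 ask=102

Answer: bid=- ask=97
bid=- ask=97
bid=- ask=97
bid=- ask=104
bid=- ask=104
bid=103 ask=104
bid=103 ask=104
bid=103 ask=104

Derivation:
After op 1 [order #1] limit_sell(price=97, qty=1): fills=none; bids=[-] asks=[#1:1@97]
After op 2 [order #2] limit_sell(price=105, qty=5): fills=none; bids=[-] asks=[#1:1@97 #2:5@105]
After op 3 [order #3] limit_sell(price=104, qty=9): fills=none; bids=[-] asks=[#1:1@97 #3:9@104 #2:5@105]
After op 4 [order #4] market_buy(qty=8): fills=#4x#1:1@97 #4x#3:7@104; bids=[-] asks=[#3:2@104 #2:5@105]
After op 5 cancel(order #2): fills=none; bids=[-] asks=[#3:2@104]
After op 6 [order #5] limit_buy(price=103, qty=4): fills=none; bids=[#5:4@103] asks=[#3:2@104]
After op 7 [order #6] limit_buy(price=98, qty=6): fills=none; bids=[#5:4@103 #6:6@98] asks=[#3:2@104]
After op 8 cancel(order #1): fills=none; bids=[#5:4@103 #6:6@98] asks=[#3:2@104]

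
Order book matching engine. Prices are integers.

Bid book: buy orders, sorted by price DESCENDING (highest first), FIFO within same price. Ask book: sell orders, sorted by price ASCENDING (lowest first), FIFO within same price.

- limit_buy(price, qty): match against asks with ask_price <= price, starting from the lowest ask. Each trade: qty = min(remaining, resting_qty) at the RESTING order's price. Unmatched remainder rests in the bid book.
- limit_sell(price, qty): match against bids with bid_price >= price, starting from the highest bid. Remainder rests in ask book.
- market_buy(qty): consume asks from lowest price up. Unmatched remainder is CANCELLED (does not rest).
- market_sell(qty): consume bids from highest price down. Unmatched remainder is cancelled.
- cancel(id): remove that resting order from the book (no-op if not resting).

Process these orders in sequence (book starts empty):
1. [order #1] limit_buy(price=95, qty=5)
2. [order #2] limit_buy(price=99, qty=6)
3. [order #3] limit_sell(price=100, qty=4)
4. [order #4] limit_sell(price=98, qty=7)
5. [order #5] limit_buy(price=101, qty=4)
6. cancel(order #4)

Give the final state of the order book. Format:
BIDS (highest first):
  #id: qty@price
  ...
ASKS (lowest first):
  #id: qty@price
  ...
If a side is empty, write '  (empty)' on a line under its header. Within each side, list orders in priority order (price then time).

Answer: BIDS (highest first):
  #1: 5@95
ASKS (lowest first):
  #3: 1@100

Derivation:
After op 1 [order #1] limit_buy(price=95, qty=5): fills=none; bids=[#1:5@95] asks=[-]
After op 2 [order #2] limit_buy(price=99, qty=6): fills=none; bids=[#2:6@99 #1:5@95] asks=[-]
After op 3 [order #3] limit_sell(price=100, qty=4): fills=none; bids=[#2:6@99 #1:5@95] asks=[#3:4@100]
After op 4 [order #4] limit_sell(price=98, qty=7): fills=#2x#4:6@99; bids=[#1:5@95] asks=[#4:1@98 #3:4@100]
After op 5 [order #5] limit_buy(price=101, qty=4): fills=#5x#4:1@98 #5x#3:3@100; bids=[#1:5@95] asks=[#3:1@100]
After op 6 cancel(order #4): fills=none; bids=[#1:5@95] asks=[#3:1@100]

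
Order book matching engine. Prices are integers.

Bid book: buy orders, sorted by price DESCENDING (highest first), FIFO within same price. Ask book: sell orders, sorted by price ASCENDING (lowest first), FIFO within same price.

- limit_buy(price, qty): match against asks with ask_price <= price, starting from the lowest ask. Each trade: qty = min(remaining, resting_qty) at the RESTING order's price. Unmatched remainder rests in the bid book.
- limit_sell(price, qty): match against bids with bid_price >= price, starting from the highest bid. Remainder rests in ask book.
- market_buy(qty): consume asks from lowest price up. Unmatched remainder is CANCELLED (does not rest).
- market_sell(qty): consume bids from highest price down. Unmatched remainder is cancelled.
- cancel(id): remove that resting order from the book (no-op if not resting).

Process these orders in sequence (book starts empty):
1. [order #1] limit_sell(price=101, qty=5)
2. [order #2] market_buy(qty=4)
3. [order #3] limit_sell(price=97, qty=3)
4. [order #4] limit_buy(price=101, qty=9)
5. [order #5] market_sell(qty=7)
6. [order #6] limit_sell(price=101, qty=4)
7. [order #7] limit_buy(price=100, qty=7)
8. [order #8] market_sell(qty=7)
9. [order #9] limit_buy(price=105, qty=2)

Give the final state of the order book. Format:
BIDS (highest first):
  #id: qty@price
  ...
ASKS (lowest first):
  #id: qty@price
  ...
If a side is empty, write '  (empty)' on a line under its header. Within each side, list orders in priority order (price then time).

After op 1 [order #1] limit_sell(price=101, qty=5): fills=none; bids=[-] asks=[#1:5@101]
After op 2 [order #2] market_buy(qty=4): fills=#2x#1:4@101; bids=[-] asks=[#1:1@101]
After op 3 [order #3] limit_sell(price=97, qty=3): fills=none; bids=[-] asks=[#3:3@97 #1:1@101]
After op 4 [order #4] limit_buy(price=101, qty=9): fills=#4x#3:3@97 #4x#1:1@101; bids=[#4:5@101] asks=[-]
After op 5 [order #5] market_sell(qty=7): fills=#4x#5:5@101; bids=[-] asks=[-]
After op 6 [order #6] limit_sell(price=101, qty=4): fills=none; bids=[-] asks=[#6:4@101]
After op 7 [order #7] limit_buy(price=100, qty=7): fills=none; bids=[#7:7@100] asks=[#6:4@101]
After op 8 [order #8] market_sell(qty=7): fills=#7x#8:7@100; bids=[-] asks=[#6:4@101]
After op 9 [order #9] limit_buy(price=105, qty=2): fills=#9x#6:2@101; bids=[-] asks=[#6:2@101]

Answer: BIDS (highest first):
  (empty)
ASKS (lowest first):
  #6: 2@101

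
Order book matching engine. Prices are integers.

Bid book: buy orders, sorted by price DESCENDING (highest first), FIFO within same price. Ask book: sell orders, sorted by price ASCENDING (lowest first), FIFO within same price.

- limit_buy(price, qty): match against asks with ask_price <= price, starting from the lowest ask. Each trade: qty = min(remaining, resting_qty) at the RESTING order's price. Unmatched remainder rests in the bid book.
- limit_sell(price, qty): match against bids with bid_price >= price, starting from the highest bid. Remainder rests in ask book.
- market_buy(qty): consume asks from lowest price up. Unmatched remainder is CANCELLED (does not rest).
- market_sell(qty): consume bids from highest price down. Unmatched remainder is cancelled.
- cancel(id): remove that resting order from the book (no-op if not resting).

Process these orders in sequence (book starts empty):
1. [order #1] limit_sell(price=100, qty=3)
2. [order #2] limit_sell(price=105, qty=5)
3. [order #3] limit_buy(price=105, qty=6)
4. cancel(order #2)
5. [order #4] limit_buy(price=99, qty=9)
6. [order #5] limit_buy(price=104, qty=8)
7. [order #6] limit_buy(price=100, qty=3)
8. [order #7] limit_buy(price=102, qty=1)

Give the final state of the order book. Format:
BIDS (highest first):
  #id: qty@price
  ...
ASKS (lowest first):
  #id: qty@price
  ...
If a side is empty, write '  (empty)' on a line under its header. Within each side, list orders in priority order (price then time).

Answer: BIDS (highest first):
  #5: 8@104
  #7: 1@102
  #6: 3@100
  #4: 9@99
ASKS (lowest first):
  (empty)

Derivation:
After op 1 [order #1] limit_sell(price=100, qty=3): fills=none; bids=[-] asks=[#1:3@100]
After op 2 [order #2] limit_sell(price=105, qty=5): fills=none; bids=[-] asks=[#1:3@100 #2:5@105]
After op 3 [order #3] limit_buy(price=105, qty=6): fills=#3x#1:3@100 #3x#2:3@105; bids=[-] asks=[#2:2@105]
After op 4 cancel(order #2): fills=none; bids=[-] asks=[-]
After op 5 [order #4] limit_buy(price=99, qty=9): fills=none; bids=[#4:9@99] asks=[-]
After op 6 [order #5] limit_buy(price=104, qty=8): fills=none; bids=[#5:8@104 #4:9@99] asks=[-]
After op 7 [order #6] limit_buy(price=100, qty=3): fills=none; bids=[#5:8@104 #6:3@100 #4:9@99] asks=[-]
After op 8 [order #7] limit_buy(price=102, qty=1): fills=none; bids=[#5:8@104 #7:1@102 #6:3@100 #4:9@99] asks=[-]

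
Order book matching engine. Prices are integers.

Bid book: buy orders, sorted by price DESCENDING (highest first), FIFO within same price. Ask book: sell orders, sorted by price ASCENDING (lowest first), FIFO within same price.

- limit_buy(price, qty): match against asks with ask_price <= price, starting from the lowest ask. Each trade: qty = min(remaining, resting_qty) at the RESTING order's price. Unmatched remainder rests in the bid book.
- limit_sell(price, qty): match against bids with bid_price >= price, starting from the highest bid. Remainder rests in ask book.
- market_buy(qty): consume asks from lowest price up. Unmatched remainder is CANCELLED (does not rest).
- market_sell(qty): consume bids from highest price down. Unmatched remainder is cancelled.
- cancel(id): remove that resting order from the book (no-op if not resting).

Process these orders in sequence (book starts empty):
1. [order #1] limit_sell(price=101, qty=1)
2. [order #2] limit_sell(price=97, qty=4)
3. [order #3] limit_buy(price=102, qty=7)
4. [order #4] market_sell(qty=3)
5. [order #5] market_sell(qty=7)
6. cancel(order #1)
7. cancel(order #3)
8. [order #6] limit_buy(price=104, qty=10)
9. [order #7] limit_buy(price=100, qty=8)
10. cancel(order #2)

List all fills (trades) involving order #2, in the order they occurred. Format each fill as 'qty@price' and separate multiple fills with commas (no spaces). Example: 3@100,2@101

Answer: 4@97

Derivation:
After op 1 [order #1] limit_sell(price=101, qty=1): fills=none; bids=[-] asks=[#1:1@101]
After op 2 [order #2] limit_sell(price=97, qty=4): fills=none; bids=[-] asks=[#2:4@97 #1:1@101]
After op 3 [order #3] limit_buy(price=102, qty=7): fills=#3x#2:4@97 #3x#1:1@101; bids=[#3:2@102] asks=[-]
After op 4 [order #4] market_sell(qty=3): fills=#3x#4:2@102; bids=[-] asks=[-]
After op 5 [order #5] market_sell(qty=7): fills=none; bids=[-] asks=[-]
After op 6 cancel(order #1): fills=none; bids=[-] asks=[-]
After op 7 cancel(order #3): fills=none; bids=[-] asks=[-]
After op 8 [order #6] limit_buy(price=104, qty=10): fills=none; bids=[#6:10@104] asks=[-]
After op 9 [order #7] limit_buy(price=100, qty=8): fills=none; bids=[#6:10@104 #7:8@100] asks=[-]
After op 10 cancel(order #2): fills=none; bids=[#6:10@104 #7:8@100] asks=[-]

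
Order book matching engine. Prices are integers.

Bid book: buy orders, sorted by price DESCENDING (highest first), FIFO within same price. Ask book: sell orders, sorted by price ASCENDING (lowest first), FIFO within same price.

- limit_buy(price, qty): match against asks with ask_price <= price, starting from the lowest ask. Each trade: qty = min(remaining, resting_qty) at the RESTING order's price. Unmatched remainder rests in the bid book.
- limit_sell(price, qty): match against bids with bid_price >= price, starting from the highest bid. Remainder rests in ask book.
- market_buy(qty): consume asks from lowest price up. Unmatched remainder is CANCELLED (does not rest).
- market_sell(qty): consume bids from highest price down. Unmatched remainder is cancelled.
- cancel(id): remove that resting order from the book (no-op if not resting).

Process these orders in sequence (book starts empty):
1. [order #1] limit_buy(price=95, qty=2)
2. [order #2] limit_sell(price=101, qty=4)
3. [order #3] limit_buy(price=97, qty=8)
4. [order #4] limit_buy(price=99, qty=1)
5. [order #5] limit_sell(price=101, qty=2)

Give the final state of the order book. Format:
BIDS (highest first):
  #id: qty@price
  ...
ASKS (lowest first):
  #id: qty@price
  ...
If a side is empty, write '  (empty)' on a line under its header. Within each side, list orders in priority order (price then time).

Answer: BIDS (highest first):
  #4: 1@99
  #3: 8@97
  #1: 2@95
ASKS (lowest first):
  #2: 4@101
  #5: 2@101

Derivation:
After op 1 [order #1] limit_buy(price=95, qty=2): fills=none; bids=[#1:2@95] asks=[-]
After op 2 [order #2] limit_sell(price=101, qty=4): fills=none; bids=[#1:2@95] asks=[#2:4@101]
After op 3 [order #3] limit_buy(price=97, qty=8): fills=none; bids=[#3:8@97 #1:2@95] asks=[#2:4@101]
After op 4 [order #4] limit_buy(price=99, qty=1): fills=none; bids=[#4:1@99 #3:8@97 #1:2@95] asks=[#2:4@101]
After op 5 [order #5] limit_sell(price=101, qty=2): fills=none; bids=[#4:1@99 #3:8@97 #1:2@95] asks=[#2:4@101 #5:2@101]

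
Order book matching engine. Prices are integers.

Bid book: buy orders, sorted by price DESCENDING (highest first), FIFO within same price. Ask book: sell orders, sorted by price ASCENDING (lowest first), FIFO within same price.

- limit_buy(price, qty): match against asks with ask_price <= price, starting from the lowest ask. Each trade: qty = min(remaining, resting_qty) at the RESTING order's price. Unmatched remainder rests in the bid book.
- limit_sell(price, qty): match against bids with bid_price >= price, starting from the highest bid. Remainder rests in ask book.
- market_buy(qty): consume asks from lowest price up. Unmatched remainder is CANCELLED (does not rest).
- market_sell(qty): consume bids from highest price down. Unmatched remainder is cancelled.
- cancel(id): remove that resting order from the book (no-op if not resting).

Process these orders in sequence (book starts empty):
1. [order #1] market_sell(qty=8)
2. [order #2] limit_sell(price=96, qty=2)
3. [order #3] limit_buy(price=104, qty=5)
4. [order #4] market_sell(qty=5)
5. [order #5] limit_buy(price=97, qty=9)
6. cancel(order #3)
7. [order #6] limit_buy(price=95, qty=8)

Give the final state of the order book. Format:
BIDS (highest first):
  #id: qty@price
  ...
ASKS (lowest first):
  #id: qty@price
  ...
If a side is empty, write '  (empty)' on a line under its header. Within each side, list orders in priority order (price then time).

After op 1 [order #1] market_sell(qty=8): fills=none; bids=[-] asks=[-]
After op 2 [order #2] limit_sell(price=96, qty=2): fills=none; bids=[-] asks=[#2:2@96]
After op 3 [order #3] limit_buy(price=104, qty=5): fills=#3x#2:2@96; bids=[#3:3@104] asks=[-]
After op 4 [order #4] market_sell(qty=5): fills=#3x#4:3@104; bids=[-] asks=[-]
After op 5 [order #5] limit_buy(price=97, qty=9): fills=none; bids=[#5:9@97] asks=[-]
After op 6 cancel(order #3): fills=none; bids=[#5:9@97] asks=[-]
After op 7 [order #6] limit_buy(price=95, qty=8): fills=none; bids=[#5:9@97 #6:8@95] asks=[-]

Answer: BIDS (highest first):
  #5: 9@97
  #6: 8@95
ASKS (lowest first):
  (empty)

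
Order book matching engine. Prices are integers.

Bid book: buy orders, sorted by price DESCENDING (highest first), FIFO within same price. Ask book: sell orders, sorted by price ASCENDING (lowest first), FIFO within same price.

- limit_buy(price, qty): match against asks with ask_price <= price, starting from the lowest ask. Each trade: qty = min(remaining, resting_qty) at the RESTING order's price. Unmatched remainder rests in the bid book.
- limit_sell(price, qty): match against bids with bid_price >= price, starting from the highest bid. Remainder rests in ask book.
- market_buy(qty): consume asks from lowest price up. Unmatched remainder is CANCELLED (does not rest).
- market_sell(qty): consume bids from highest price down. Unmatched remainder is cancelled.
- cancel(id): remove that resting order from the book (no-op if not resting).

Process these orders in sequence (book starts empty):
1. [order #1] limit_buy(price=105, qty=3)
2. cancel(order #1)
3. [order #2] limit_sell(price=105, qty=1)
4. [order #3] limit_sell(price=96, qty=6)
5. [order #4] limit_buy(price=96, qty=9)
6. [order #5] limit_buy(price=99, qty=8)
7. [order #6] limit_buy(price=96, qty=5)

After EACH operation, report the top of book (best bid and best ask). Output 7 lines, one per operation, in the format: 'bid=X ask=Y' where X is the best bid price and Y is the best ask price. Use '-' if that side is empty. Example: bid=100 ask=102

After op 1 [order #1] limit_buy(price=105, qty=3): fills=none; bids=[#1:3@105] asks=[-]
After op 2 cancel(order #1): fills=none; bids=[-] asks=[-]
After op 3 [order #2] limit_sell(price=105, qty=1): fills=none; bids=[-] asks=[#2:1@105]
After op 4 [order #3] limit_sell(price=96, qty=6): fills=none; bids=[-] asks=[#3:6@96 #2:1@105]
After op 5 [order #4] limit_buy(price=96, qty=9): fills=#4x#3:6@96; bids=[#4:3@96] asks=[#2:1@105]
After op 6 [order #5] limit_buy(price=99, qty=8): fills=none; bids=[#5:8@99 #4:3@96] asks=[#2:1@105]
After op 7 [order #6] limit_buy(price=96, qty=5): fills=none; bids=[#5:8@99 #4:3@96 #6:5@96] asks=[#2:1@105]

Answer: bid=105 ask=-
bid=- ask=-
bid=- ask=105
bid=- ask=96
bid=96 ask=105
bid=99 ask=105
bid=99 ask=105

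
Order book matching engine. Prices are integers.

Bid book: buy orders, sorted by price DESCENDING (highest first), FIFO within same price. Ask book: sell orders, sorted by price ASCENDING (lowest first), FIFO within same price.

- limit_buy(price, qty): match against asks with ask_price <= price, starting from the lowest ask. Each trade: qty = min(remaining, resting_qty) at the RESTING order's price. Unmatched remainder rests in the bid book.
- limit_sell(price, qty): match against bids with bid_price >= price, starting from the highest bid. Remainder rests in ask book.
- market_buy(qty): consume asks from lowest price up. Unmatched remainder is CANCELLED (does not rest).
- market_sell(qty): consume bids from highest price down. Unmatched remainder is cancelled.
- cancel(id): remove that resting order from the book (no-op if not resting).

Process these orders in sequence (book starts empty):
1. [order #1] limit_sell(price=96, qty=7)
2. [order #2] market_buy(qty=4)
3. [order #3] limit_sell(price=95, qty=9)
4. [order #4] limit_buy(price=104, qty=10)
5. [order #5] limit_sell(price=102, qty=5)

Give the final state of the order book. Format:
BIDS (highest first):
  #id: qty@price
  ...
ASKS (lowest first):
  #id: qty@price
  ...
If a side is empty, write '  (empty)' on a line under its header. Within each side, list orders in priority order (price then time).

Answer: BIDS (highest first):
  (empty)
ASKS (lowest first):
  #1: 2@96
  #5: 5@102

Derivation:
After op 1 [order #1] limit_sell(price=96, qty=7): fills=none; bids=[-] asks=[#1:7@96]
After op 2 [order #2] market_buy(qty=4): fills=#2x#1:4@96; bids=[-] asks=[#1:3@96]
After op 3 [order #3] limit_sell(price=95, qty=9): fills=none; bids=[-] asks=[#3:9@95 #1:3@96]
After op 4 [order #4] limit_buy(price=104, qty=10): fills=#4x#3:9@95 #4x#1:1@96; bids=[-] asks=[#1:2@96]
After op 5 [order #5] limit_sell(price=102, qty=5): fills=none; bids=[-] asks=[#1:2@96 #5:5@102]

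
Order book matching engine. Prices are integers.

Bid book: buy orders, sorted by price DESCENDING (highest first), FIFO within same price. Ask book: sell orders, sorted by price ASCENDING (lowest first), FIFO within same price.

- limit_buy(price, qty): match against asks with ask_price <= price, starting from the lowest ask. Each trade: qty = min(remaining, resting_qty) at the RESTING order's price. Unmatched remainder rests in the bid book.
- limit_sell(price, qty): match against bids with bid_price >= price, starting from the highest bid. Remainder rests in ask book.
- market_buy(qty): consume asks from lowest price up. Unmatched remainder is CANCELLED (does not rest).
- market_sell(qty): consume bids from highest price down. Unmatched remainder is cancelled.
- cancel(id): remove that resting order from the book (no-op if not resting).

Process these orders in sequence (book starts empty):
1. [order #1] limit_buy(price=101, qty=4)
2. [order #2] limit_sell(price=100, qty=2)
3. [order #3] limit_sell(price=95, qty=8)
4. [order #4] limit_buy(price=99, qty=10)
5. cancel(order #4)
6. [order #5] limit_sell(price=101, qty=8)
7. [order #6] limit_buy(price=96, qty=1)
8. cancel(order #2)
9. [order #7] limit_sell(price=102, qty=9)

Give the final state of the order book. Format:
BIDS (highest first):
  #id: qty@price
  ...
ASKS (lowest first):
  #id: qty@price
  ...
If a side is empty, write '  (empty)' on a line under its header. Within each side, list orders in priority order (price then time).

After op 1 [order #1] limit_buy(price=101, qty=4): fills=none; bids=[#1:4@101] asks=[-]
After op 2 [order #2] limit_sell(price=100, qty=2): fills=#1x#2:2@101; bids=[#1:2@101] asks=[-]
After op 3 [order #3] limit_sell(price=95, qty=8): fills=#1x#3:2@101; bids=[-] asks=[#3:6@95]
After op 4 [order #4] limit_buy(price=99, qty=10): fills=#4x#3:6@95; bids=[#4:4@99] asks=[-]
After op 5 cancel(order #4): fills=none; bids=[-] asks=[-]
After op 6 [order #5] limit_sell(price=101, qty=8): fills=none; bids=[-] asks=[#5:8@101]
After op 7 [order #6] limit_buy(price=96, qty=1): fills=none; bids=[#6:1@96] asks=[#5:8@101]
After op 8 cancel(order #2): fills=none; bids=[#6:1@96] asks=[#5:8@101]
After op 9 [order #7] limit_sell(price=102, qty=9): fills=none; bids=[#6:1@96] asks=[#5:8@101 #7:9@102]

Answer: BIDS (highest first):
  #6: 1@96
ASKS (lowest first):
  #5: 8@101
  #7: 9@102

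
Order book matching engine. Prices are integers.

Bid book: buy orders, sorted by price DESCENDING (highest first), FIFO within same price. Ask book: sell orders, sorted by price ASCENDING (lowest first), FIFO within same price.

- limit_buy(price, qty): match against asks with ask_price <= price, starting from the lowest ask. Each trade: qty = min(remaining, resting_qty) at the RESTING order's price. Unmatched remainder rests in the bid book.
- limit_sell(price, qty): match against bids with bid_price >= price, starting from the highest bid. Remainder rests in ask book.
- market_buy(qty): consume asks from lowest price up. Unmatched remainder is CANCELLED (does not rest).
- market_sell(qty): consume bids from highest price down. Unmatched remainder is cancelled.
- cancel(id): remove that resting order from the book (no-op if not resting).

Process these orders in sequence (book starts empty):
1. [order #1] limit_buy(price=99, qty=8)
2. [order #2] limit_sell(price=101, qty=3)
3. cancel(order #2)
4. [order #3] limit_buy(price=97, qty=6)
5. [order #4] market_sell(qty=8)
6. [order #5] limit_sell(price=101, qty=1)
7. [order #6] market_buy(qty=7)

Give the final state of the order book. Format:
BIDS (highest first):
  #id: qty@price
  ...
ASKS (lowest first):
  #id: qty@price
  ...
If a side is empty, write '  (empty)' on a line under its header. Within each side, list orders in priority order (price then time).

Answer: BIDS (highest first):
  #3: 6@97
ASKS (lowest first):
  (empty)

Derivation:
After op 1 [order #1] limit_buy(price=99, qty=8): fills=none; bids=[#1:8@99] asks=[-]
After op 2 [order #2] limit_sell(price=101, qty=3): fills=none; bids=[#1:8@99] asks=[#2:3@101]
After op 3 cancel(order #2): fills=none; bids=[#1:8@99] asks=[-]
After op 4 [order #3] limit_buy(price=97, qty=6): fills=none; bids=[#1:8@99 #3:6@97] asks=[-]
After op 5 [order #4] market_sell(qty=8): fills=#1x#4:8@99; bids=[#3:6@97] asks=[-]
After op 6 [order #5] limit_sell(price=101, qty=1): fills=none; bids=[#3:6@97] asks=[#5:1@101]
After op 7 [order #6] market_buy(qty=7): fills=#6x#5:1@101; bids=[#3:6@97] asks=[-]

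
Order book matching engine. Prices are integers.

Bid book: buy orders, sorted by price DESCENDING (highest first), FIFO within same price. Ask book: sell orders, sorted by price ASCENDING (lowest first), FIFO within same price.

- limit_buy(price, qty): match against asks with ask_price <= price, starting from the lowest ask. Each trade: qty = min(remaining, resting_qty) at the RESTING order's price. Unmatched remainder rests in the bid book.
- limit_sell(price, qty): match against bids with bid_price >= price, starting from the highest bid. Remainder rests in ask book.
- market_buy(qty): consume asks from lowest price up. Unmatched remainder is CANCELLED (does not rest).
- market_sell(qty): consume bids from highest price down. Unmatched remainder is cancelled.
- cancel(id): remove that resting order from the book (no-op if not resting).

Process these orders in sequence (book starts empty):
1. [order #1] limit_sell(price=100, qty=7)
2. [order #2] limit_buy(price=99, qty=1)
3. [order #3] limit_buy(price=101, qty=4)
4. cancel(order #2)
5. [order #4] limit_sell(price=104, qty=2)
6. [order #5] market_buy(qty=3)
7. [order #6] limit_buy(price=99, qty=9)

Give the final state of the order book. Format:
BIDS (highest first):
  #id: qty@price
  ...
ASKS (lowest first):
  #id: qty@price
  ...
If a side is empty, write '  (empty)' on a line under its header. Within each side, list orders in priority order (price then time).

Answer: BIDS (highest first):
  #6: 9@99
ASKS (lowest first):
  #4: 2@104

Derivation:
After op 1 [order #1] limit_sell(price=100, qty=7): fills=none; bids=[-] asks=[#1:7@100]
After op 2 [order #2] limit_buy(price=99, qty=1): fills=none; bids=[#2:1@99] asks=[#1:7@100]
After op 3 [order #3] limit_buy(price=101, qty=4): fills=#3x#1:4@100; bids=[#2:1@99] asks=[#1:3@100]
After op 4 cancel(order #2): fills=none; bids=[-] asks=[#1:3@100]
After op 5 [order #4] limit_sell(price=104, qty=2): fills=none; bids=[-] asks=[#1:3@100 #4:2@104]
After op 6 [order #5] market_buy(qty=3): fills=#5x#1:3@100; bids=[-] asks=[#4:2@104]
After op 7 [order #6] limit_buy(price=99, qty=9): fills=none; bids=[#6:9@99] asks=[#4:2@104]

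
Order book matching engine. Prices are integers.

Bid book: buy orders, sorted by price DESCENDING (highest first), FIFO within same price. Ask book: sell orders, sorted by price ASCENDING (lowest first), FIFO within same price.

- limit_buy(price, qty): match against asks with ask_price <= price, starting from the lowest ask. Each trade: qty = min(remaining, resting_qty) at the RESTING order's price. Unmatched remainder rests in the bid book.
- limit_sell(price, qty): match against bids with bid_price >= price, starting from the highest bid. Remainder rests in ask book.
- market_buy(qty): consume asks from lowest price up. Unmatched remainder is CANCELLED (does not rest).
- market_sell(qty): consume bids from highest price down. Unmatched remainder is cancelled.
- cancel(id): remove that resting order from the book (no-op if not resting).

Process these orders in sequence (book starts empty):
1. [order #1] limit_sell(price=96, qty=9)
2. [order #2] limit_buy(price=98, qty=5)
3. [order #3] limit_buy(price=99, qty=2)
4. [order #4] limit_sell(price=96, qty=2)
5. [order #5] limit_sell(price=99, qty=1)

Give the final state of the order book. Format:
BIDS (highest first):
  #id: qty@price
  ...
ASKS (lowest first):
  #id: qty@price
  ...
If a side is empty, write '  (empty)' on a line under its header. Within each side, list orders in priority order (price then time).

Answer: BIDS (highest first):
  (empty)
ASKS (lowest first):
  #1: 2@96
  #4: 2@96
  #5: 1@99

Derivation:
After op 1 [order #1] limit_sell(price=96, qty=9): fills=none; bids=[-] asks=[#1:9@96]
After op 2 [order #2] limit_buy(price=98, qty=5): fills=#2x#1:5@96; bids=[-] asks=[#1:4@96]
After op 3 [order #3] limit_buy(price=99, qty=2): fills=#3x#1:2@96; bids=[-] asks=[#1:2@96]
After op 4 [order #4] limit_sell(price=96, qty=2): fills=none; bids=[-] asks=[#1:2@96 #4:2@96]
After op 5 [order #5] limit_sell(price=99, qty=1): fills=none; bids=[-] asks=[#1:2@96 #4:2@96 #5:1@99]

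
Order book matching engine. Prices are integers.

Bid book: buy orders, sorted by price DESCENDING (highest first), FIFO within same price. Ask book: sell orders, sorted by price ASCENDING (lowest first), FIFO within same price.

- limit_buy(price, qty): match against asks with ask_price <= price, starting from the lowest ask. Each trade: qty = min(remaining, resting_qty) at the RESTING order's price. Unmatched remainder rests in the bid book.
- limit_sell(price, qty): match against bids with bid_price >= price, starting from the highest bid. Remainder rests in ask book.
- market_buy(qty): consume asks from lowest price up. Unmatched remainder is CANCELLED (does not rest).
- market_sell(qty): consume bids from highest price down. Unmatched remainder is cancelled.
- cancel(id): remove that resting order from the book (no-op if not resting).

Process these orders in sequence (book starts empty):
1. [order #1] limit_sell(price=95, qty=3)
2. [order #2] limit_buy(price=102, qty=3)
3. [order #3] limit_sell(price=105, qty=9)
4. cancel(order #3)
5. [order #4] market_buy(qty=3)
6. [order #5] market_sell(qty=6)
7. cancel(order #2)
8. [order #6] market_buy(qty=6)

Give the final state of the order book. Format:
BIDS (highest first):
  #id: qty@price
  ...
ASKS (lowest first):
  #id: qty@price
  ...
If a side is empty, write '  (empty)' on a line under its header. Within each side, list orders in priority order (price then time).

Answer: BIDS (highest first):
  (empty)
ASKS (lowest first):
  (empty)

Derivation:
After op 1 [order #1] limit_sell(price=95, qty=3): fills=none; bids=[-] asks=[#1:3@95]
After op 2 [order #2] limit_buy(price=102, qty=3): fills=#2x#1:3@95; bids=[-] asks=[-]
After op 3 [order #3] limit_sell(price=105, qty=9): fills=none; bids=[-] asks=[#3:9@105]
After op 4 cancel(order #3): fills=none; bids=[-] asks=[-]
After op 5 [order #4] market_buy(qty=3): fills=none; bids=[-] asks=[-]
After op 6 [order #5] market_sell(qty=6): fills=none; bids=[-] asks=[-]
After op 7 cancel(order #2): fills=none; bids=[-] asks=[-]
After op 8 [order #6] market_buy(qty=6): fills=none; bids=[-] asks=[-]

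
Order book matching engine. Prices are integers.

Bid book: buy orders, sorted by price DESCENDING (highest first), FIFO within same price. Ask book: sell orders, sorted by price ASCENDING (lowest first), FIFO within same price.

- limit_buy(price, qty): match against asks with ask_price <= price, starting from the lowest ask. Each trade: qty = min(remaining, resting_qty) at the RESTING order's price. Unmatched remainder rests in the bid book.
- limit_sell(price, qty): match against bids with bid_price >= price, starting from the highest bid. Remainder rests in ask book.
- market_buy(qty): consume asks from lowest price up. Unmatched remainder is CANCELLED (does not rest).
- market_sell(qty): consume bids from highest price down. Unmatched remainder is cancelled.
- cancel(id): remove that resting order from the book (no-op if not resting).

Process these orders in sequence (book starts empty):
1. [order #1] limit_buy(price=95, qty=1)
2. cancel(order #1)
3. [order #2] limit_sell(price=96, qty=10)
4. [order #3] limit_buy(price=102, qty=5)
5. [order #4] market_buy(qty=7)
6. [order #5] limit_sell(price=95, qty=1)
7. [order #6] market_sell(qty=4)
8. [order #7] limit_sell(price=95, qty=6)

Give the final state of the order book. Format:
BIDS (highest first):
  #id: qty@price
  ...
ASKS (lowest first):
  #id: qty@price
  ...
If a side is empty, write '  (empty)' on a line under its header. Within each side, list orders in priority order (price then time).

Answer: BIDS (highest first):
  (empty)
ASKS (lowest first):
  #5: 1@95
  #7: 6@95

Derivation:
After op 1 [order #1] limit_buy(price=95, qty=1): fills=none; bids=[#1:1@95] asks=[-]
After op 2 cancel(order #1): fills=none; bids=[-] asks=[-]
After op 3 [order #2] limit_sell(price=96, qty=10): fills=none; bids=[-] asks=[#2:10@96]
After op 4 [order #3] limit_buy(price=102, qty=5): fills=#3x#2:5@96; bids=[-] asks=[#2:5@96]
After op 5 [order #4] market_buy(qty=7): fills=#4x#2:5@96; bids=[-] asks=[-]
After op 6 [order #5] limit_sell(price=95, qty=1): fills=none; bids=[-] asks=[#5:1@95]
After op 7 [order #6] market_sell(qty=4): fills=none; bids=[-] asks=[#5:1@95]
After op 8 [order #7] limit_sell(price=95, qty=6): fills=none; bids=[-] asks=[#5:1@95 #7:6@95]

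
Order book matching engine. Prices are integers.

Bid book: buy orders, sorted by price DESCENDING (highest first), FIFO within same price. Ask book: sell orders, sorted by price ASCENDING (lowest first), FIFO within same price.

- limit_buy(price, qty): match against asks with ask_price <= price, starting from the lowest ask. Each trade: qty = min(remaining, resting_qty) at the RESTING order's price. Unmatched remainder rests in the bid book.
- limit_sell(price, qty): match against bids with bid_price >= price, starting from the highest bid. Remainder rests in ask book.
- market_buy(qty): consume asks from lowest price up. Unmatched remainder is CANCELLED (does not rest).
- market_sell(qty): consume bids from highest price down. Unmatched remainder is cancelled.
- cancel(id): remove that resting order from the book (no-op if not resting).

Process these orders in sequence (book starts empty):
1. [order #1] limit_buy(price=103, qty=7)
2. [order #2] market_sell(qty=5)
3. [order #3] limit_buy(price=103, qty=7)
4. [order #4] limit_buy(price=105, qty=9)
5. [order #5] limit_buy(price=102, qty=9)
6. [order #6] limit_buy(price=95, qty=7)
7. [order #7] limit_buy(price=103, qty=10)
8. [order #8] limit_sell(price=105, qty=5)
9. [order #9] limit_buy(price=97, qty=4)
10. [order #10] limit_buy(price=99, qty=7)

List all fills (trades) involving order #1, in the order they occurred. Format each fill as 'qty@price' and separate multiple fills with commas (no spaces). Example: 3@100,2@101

Answer: 5@103

Derivation:
After op 1 [order #1] limit_buy(price=103, qty=7): fills=none; bids=[#1:7@103] asks=[-]
After op 2 [order #2] market_sell(qty=5): fills=#1x#2:5@103; bids=[#1:2@103] asks=[-]
After op 3 [order #3] limit_buy(price=103, qty=7): fills=none; bids=[#1:2@103 #3:7@103] asks=[-]
After op 4 [order #4] limit_buy(price=105, qty=9): fills=none; bids=[#4:9@105 #1:2@103 #3:7@103] asks=[-]
After op 5 [order #5] limit_buy(price=102, qty=9): fills=none; bids=[#4:9@105 #1:2@103 #3:7@103 #5:9@102] asks=[-]
After op 6 [order #6] limit_buy(price=95, qty=7): fills=none; bids=[#4:9@105 #1:2@103 #3:7@103 #5:9@102 #6:7@95] asks=[-]
After op 7 [order #7] limit_buy(price=103, qty=10): fills=none; bids=[#4:9@105 #1:2@103 #3:7@103 #7:10@103 #5:9@102 #6:7@95] asks=[-]
After op 8 [order #8] limit_sell(price=105, qty=5): fills=#4x#8:5@105; bids=[#4:4@105 #1:2@103 #3:7@103 #7:10@103 #5:9@102 #6:7@95] asks=[-]
After op 9 [order #9] limit_buy(price=97, qty=4): fills=none; bids=[#4:4@105 #1:2@103 #3:7@103 #7:10@103 #5:9@102 #9:4@97 #6:7@95] asks=[-]
After op 10 [order #10] limit_buy(price=99, qty=7): fills=none; bids=[#4:4@105 #1:2@103 #3:7@103 #7:10@103 #5:9@102 #10:7@99 #9:4@97 #6:7@95] asks=[-]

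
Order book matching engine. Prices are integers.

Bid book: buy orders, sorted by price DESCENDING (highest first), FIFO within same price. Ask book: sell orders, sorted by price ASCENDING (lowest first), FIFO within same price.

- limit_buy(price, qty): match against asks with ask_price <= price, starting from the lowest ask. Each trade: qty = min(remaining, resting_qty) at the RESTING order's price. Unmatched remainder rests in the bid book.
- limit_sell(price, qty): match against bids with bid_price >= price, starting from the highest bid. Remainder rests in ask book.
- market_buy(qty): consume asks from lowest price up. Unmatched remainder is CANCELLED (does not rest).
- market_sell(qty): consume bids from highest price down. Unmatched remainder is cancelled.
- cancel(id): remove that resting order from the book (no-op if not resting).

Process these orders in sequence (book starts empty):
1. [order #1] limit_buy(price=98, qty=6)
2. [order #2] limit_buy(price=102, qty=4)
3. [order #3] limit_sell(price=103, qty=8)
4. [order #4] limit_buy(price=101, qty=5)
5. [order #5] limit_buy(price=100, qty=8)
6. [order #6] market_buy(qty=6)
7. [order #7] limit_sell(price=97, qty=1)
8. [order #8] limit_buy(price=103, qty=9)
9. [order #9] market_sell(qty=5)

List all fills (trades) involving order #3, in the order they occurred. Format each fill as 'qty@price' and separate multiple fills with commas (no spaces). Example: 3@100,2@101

After op 1 [order #1] limit_buy(price=98, qty=6): fills=none; bids=[#1:6@98] asks=[-]
After op 2 [order #2] limit_buy(price=102, qty=4): fills=none; bids=[#2:4@102 #1:6@98] asks=[-]
After op 3 [order #3] limit_sell(price=103, qty=8): fills=none; bids=[#2:4@102 #1:6@98] asks=[#3:8@103]
After op 4 [order #4] limit_buy(price=101, qty=5): fills=none; bids=[#2:4@102 #4:5@101 #1:6@98] asks=[#3:8@103]
After op 5 [order #5] limit_buy(price=100, qty=8): fills=none; bids=[#2:4@102 #4:5@101 #5:8@100 #1:6@98] asks=[#3:8@103]
After op 6 [order #6] market_buy(qty=6): fills=#6x#3:6@103; bids=[#2:4@102 #4:5@101 #5:8@100 #1:6@98] asks=[#3:2@103]
After op 7 [order #7] limit_sell(price=97, qty=1): fills=#2x#7:1@102; bids=[#2:3@102 #4:5@101 #5:8@100 #1:6@98] asks=[#3:2@103]
After op 8 [order #8] limit_buy(price=103, qty=9): fills=#8x#3:2@103; bids=[#8:7@103 #2:3@102 #4:5@101 #5:8@100 #1:6@98] asks=[-]
After op 9 [order #9] market_sell(qty=5): fills=#8x#9:5@103; bids=[#8:2@103 #2:3@102 #4:5@101 #5:8@100 #1:6@98] asks=[-]

Answer: 6@103,2@103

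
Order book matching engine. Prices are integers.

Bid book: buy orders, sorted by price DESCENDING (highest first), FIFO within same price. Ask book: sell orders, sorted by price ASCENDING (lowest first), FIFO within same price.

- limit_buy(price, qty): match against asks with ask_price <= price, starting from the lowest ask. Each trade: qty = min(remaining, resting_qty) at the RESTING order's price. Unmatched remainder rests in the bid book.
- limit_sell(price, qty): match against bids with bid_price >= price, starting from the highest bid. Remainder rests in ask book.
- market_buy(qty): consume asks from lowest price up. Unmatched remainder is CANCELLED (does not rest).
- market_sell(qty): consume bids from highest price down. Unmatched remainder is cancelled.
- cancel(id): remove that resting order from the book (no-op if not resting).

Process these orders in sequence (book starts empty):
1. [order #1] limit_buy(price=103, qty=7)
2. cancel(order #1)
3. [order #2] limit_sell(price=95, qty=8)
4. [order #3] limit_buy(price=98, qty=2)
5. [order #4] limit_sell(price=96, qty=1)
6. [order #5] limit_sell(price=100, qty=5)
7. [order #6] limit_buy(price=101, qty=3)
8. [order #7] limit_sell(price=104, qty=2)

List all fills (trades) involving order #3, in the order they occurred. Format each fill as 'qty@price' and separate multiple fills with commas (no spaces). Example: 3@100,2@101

After op 1 [order #1] limit_buy(price=103, qty=7): fills=none; bids=[#1:7@103] asks=[-]
After op 2 cancel(order #1): fills=none; bids=[-] asks=[-]
After op 3 [order #2] limit_sell(price=95, qty=8): fills=none; bids=[-] asks=[#2:8@95]
After op 4 [order #3] limit_buy(price=98, qty=2): fills=#3x#2:2@95; bids=[-] asks=[#2:6@95]
After op 5 [order #4] limit_sell(price=96, qty=1): fills=none; bids=[-] asks=[#2:6@95 #4:1@96]
After op 6 [order #5] limit_sell(price=100, qty=5): fills=none; bids=[-] asks=[#2:6@95 #4:1@96 #5:5@100]
After op 7 [order #6] limit_buy(price=101, qty=3): fills=#6x#2:3@95; bids=[-] asks=[#2:3@95 #4:1@96 #5:5@100]
After op 8 [order #7] limit_sell(price=104, qty=2): fills=none; bids=[-] asks=[#2:3@95 #4:1@96 #5:5@100 #7:2@104]

Answer: 2@95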